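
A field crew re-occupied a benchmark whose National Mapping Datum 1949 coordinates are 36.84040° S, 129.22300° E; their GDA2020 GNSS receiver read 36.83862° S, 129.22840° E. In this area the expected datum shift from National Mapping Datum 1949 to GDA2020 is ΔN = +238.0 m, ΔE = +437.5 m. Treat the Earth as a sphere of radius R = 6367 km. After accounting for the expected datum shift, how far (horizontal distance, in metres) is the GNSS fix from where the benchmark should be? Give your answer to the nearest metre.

59 m

Observed coordinate differences: Δφ = +0.00178°, Δλ = +0.00540°.
Converting to metres (1° lat = 111125 m, cos φ = 0.800309): observed ΔN = 197.8 m, observed ΔE = 480.2 m.
Subtracting the expected shift leaves a residual of 197.8 − (238.0) = -40.2 m north and 480.2 − (437.5) = 42.7 m east.
Residual distance = √((-40.2)² + 42.7²) = 58.7 m.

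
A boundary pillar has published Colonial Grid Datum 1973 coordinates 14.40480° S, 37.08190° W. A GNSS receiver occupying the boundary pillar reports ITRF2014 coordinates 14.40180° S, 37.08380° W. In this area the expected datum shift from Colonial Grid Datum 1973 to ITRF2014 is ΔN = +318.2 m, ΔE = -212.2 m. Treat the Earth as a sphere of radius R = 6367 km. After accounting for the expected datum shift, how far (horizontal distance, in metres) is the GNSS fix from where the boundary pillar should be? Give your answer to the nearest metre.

Observed coordinate differences: Δφ = +0.00300°, Δλ = -0.00190°.
Converting to metres (1° lat = 111125 m, cos φ = 0.968562): observed ΔN = 333.4 m, observed ΔE = -204.5 m.
Subtracting the expected shift leaves a residual of 333.4 − (318.2) = 15.2 m north and -204.5 − (-212.2) = 7.7 m east.
Residual distance = √(15.2² + 7.7²) = 17.0 m.

17 m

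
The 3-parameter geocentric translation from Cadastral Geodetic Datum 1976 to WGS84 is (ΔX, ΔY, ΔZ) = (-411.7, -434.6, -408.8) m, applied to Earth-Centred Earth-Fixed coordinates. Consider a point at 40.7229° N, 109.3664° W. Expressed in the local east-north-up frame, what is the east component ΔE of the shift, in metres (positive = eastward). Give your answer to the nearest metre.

ΔE = -244 m

The local east axis at (φ, λ) is (−sin λ, cos λ, 0), so ΔE = −sin(-109.3664°)·(-411.7) + cos(-109.3664°)·(-434.6) = -244.29 m.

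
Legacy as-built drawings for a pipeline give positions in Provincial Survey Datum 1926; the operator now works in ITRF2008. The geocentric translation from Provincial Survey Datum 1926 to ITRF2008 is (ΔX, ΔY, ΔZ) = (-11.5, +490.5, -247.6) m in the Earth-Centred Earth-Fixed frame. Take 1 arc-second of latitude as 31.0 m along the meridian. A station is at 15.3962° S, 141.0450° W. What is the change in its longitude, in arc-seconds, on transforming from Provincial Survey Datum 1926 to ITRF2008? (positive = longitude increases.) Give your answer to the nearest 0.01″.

sin φ = -0.265492, cos φ = 0.964113, sin λ = -0.628710, cos λ = -0.777640.
East component: ΔE = −sin λ·ΔX + cos λ·ΔY = −(-0.628710)(-11.5) + (-0.777640)(490.5) = -388.66 m.
1° of latitude spans 3600 × 31.00 = 111600 m; at latitude φ, 1° of longitude spans that × cos φ = 107595.0 m, so Δλ = -388.66 / 107595.0 × 3600 = -13.004″.

Δλ = -13.00″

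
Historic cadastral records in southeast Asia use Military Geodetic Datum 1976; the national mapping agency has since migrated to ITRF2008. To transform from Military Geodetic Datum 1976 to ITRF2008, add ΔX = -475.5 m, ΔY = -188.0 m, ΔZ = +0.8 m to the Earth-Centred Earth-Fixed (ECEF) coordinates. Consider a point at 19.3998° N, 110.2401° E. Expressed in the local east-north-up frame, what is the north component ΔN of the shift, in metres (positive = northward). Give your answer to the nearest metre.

ΔN = 5 m

At φ = 19.3998°, λ = 110.2401°: sin φ = 0.332158, cos φ = 0.943224, sin λ = 0.938251, cos λ = -0.345955.
ΔN = −sin φ cos λ·ΔX − sin φ sin λ·ΔY + cos φ·ΔZ = −(0.332158)(-0.345955)(-475.5) − (0.332158)(0.938251)(-188.0) + (0.943224)(0.8) = 4.70 m.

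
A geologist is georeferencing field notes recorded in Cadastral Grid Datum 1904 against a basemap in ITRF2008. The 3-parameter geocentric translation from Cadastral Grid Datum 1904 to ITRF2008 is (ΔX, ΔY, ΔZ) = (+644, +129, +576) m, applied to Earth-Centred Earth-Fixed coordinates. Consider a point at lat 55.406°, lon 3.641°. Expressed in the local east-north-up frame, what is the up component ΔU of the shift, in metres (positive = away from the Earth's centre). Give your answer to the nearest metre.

ΔU = 844 m

The local up (radial) axis is (cos φ cos λ, cos φ sin λ, sin φ), giving ΔU = 364.898 + 4.651 + 474.161 = 843.71 m.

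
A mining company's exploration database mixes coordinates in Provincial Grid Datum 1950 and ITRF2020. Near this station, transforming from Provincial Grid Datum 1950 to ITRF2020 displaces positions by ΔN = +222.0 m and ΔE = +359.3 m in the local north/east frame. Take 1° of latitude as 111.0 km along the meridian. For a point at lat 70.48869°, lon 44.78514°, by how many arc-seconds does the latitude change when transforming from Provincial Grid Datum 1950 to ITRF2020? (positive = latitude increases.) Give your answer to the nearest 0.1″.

Δφ = 7.2″

1° of latitude = 111.0 km, so Δφ = 222.0 / 111000 = 0.0020000° = 7.200″.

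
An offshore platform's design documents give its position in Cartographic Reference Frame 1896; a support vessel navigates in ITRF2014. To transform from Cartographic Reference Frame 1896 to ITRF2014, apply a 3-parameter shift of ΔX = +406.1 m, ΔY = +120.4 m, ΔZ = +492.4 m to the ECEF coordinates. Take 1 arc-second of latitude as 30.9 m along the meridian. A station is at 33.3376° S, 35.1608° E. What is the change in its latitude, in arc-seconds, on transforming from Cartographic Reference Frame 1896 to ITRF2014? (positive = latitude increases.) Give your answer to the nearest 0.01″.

Δφ = 20.45″

sin φ = -0.549571, cos φ = 0.835447, sin λ = 0.575873, cos λ = 0.817539.
North component: ΔN = −sin φ cos λ·ΔX − sin φ sin λ·ΔY + cos φ·ΔZ = −(-0.549571)(0.817539)(406.1) − (-0.549571)(0.575873)(120.4) + (0.835447)(492.4) = 631.94 m.
1° of latitude spans 3600 × 30.90 = 111240 m, so Δφ = 631.94 / 111240 × 3600 = 20.451″.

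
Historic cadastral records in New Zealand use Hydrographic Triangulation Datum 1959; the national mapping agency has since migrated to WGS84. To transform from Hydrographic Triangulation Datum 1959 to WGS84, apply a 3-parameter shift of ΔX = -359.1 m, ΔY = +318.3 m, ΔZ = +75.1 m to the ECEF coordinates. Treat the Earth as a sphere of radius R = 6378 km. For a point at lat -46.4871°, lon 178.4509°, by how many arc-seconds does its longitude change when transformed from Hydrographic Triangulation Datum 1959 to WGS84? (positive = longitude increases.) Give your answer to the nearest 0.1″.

Δλ = -14.5″

sin φ = -0.725219, cos φ = 0.688518, sin λ = 0.027034, cos λ = -0.999635.
East component: ΔE = −sin λ·ΔX + cos λ·ΔY = −(0.027034)(-359.1) + (-0.999635)(318.3) = -308.48 m.
1° of latitude spans πR/180 = 111317 m; at latitude φ, 1° of longitude spans that × cos φ = 76643.8 m, so Δλ = -308.48 / 76643.8 × 3600 = -14.489″.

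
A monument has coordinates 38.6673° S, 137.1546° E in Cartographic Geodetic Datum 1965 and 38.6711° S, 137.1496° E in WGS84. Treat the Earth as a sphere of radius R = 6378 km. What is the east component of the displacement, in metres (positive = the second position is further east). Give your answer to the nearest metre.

Δφ = -38.6711° − -38.6673° = -0.0038°; Δλ = 137.1496° − 137.1546° = -0.0050°.
1° along a meridian = πR/180 = 111317 m.
ΔN = Δφ × 111317 = -423.0 m; ΔE = Δλ × 111317 × cos(-38.6673°) = -0.0050 × 111317 × 0.780787 = -434.6 m.

ΔE = -435 m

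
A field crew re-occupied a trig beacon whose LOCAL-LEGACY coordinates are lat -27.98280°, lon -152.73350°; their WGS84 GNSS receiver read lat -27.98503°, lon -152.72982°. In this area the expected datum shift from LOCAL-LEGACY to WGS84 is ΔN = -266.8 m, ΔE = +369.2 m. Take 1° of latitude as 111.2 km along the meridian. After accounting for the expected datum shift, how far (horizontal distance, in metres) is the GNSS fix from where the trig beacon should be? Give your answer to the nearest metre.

Observed coordinate differences: Δφ = -0.00223°, Δλ = +0.00368°.
Converting to metres (1° lat = 111200 m, cos φ = 0.883088): observed ΔN = -248.0 m, observed ΔE = 361.4 m.
Subtracting the expected shift leaves a residual of -248.0 − (-266.8) = 18.8 m north and 361.4 − (369.2) = -7.8 m east.
Residual distance = √(18.8² + (-7.8)²) = 20.4 m.

20 m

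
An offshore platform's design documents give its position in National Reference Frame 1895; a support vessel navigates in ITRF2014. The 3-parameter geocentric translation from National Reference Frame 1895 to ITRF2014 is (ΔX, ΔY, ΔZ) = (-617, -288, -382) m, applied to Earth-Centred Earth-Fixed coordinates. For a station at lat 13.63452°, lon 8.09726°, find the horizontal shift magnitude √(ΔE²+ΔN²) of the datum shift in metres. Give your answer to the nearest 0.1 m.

294.4 m

The local east axis at (φ, λ) is (−sin λ, cos λ, 0), so ΔE = −sin(8.09726°)·(-617) + cos(8.09726°)·(-288) = -198.22 m.
The local north axis is (−sin φ cos λ, −sin φ sin λ, cos φ), giving ΔN = 143.994 + 9.563 − 371.235 = -217.68 m.
Horizontal magnitude = √(ΔE² + ΔN²) = √((-198.22)² + (-217.68)²) = 294.41 m.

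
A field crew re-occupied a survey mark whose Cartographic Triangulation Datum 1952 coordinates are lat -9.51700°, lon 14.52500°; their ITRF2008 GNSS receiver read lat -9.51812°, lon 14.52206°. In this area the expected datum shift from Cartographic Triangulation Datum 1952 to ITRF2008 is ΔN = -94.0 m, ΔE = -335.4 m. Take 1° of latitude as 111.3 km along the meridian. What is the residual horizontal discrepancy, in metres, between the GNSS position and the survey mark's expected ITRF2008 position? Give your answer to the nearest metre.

Observed coordinate differences: Δφ = -0.00112°, Δλ = -0.00294°.
Converting to metres (1° lat = 111300 m, cos φ = 0.986237): observed ΔN = -124.7 m, observed ΔE = -322.7 m.
Subtracting the expected shift leaves a residual of -124.7 − (-94.0) = -30.7 m north and -322.7 − (-335.4) = 12.7 m east.
Residual distance = √((-30.7)² + 12.7²) = 33.2 m.

33 m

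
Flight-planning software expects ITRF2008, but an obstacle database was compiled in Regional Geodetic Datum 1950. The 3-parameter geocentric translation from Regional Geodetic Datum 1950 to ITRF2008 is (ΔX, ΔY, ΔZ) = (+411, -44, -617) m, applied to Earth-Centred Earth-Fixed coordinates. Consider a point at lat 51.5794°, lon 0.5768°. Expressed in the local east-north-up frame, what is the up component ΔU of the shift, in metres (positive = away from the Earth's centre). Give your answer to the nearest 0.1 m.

ΔU = -228.3 m

At φ = 51.5794°, λ = 0.5768°: sin φ = 0.783470, cos φ = 0.621430, sin λ = 0.010067, cos λ = 0.999949.
ΔU = cos φ cos λ·ΔX + cos φ sin λ·ΔY + sin φ·ΔZ = (0.621430)(0.999949)(411) + (0.621430)(0.010067)(-44) + (0.783470)(-617) = -228.28 m.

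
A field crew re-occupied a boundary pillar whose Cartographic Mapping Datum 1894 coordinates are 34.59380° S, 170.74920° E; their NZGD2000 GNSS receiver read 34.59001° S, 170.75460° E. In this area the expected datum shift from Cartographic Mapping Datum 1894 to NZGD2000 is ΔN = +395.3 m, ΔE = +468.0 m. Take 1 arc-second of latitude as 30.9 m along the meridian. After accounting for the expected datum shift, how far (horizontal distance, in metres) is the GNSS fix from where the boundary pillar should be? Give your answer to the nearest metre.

Observed coordinate differences: Δφ = +0.00379°, Δλ = +0.00540°.
Converting to metres (1° lat = 111240 m, cos φ = 0.823198): observed ΔN = 421.6 m, observed ΔE = 494.5 m.
Subtracting the expected shift leaves a residual of 421.6 − (395.3) = 26.3 m north and 494.5 − (468.0) = 26.5 m east.
Residual distance = √(26.3² + 26.5²) = 37.3 m.

37 m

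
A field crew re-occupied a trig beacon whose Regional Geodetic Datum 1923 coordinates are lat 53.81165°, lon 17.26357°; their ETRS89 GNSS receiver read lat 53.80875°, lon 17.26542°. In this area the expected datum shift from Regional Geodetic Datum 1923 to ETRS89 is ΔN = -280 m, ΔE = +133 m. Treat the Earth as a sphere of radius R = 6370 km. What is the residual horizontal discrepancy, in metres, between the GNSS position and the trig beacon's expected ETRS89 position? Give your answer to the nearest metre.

Observed coordinate differences: Δφ = -0.00290°, Δλ = +0.00185°.
Converting to metres (1° lat = 111177 m, cos φ = 0.590442): observed ΔN = -322.4 m, observed ΔE = 121.4 m.
Subtracting the expected shift leaves a residual of -322.4 − (-280) = -42.4 m north and 121.4 − (133) = -11.6 m east.
Residual distance = √((-42.4)² + (-11.6)²) = 44.0 m.

44 m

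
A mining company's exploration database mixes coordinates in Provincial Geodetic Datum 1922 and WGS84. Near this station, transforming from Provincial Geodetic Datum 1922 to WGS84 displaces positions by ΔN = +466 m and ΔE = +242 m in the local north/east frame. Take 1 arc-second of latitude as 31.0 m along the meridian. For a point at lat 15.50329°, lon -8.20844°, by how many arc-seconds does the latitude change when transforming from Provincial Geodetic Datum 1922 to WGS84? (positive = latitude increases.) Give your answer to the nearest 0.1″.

1″ of latitude = 31.00 m, so Δφ = 466.0 / 31.00 = 15.032″.

Δφ = 15.0″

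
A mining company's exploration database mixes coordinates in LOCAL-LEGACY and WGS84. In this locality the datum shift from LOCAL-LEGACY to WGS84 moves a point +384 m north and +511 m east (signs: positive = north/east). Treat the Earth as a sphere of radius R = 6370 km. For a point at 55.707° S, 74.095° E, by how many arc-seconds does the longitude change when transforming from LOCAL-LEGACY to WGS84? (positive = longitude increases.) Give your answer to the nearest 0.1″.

At latitude -55.707°, cos φ = 0.563425.
One radian of longitude at latitude φ spans R cos φ, so Δλ = ΔE / (R cos φ) = 511.0 / (6370000 × 0.563425) = 1.4238e-04 rad = 29.368″.

Δλ = 29.4″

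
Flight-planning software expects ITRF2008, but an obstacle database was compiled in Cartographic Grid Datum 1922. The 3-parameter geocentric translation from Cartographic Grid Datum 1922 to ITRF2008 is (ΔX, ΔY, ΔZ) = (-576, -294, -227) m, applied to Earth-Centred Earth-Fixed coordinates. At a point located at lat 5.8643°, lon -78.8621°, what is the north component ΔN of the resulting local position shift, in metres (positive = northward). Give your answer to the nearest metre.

ΔN = -244 m

The local north axis is (−sin φ cos λ, −sin φ sin λ, cos φ), giving ΔN = 11.368 − 29.473 − 225.812 = -243.92 m.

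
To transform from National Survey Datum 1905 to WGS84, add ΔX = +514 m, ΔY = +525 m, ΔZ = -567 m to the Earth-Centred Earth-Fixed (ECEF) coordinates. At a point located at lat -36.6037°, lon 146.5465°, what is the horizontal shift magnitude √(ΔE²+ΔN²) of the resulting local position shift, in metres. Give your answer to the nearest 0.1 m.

At φ = -36.6037°, λ = 146.5465°: sin φ = -0.596277, cos φ = 0.802779, sin λ = 0.551260, cos λ = -0.834333.
ΔE = −sin λ·ΔX + cos λ·ΔY = −(0.551260)·(514) + (-0.834333)·(525) = -721.37 m.
ΔN = −sin φ cos λ·ΔX − sin φ sin λ·ΔY + cos φ·ΔZ = −(-0.596277)(-0.834333)(514) − (-0.596277)(0.551260)(525) + (0.802779)(-567) = -538.32 m.
Horizontal magnitude = √(ΔE² + ΔN²) = √((-721.37)² + (-538.32)²) = 900.09 m.

900.1 m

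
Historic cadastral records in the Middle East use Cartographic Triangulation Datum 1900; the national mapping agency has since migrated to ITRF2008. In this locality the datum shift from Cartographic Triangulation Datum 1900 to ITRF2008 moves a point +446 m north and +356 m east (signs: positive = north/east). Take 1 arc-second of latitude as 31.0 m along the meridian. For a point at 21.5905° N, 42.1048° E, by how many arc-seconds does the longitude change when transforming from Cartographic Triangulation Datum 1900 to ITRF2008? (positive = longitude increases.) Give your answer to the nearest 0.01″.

At latitude 21.5905°, cos φ = 0.929838.
1″ of longitude at this latitude = 31.00 × cos φ = 28.8250 m, so Δλ = 356.0 / 28.8250 = 12.350″.

Δλ = 12.35″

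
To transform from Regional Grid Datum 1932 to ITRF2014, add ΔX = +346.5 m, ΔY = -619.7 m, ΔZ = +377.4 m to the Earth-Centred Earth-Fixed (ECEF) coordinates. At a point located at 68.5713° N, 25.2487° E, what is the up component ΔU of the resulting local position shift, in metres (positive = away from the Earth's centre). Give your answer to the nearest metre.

At φ = 68.5713°, λ = 25.2487°: sin φ = 0.930873, cos φ = 0.365343, sin λ = 0.426548, cos λ = 0.904465.
ΔU = cos φ cos λ·ΔX + cos φ sin λ·ΔY + sin φ·ΔZ = (0.365343)(0.904465)(346.5) + (0.365343)(0.426548)(-619.7) + (0.930873)(377.4) = 369.24 m.

ΔU = 369 m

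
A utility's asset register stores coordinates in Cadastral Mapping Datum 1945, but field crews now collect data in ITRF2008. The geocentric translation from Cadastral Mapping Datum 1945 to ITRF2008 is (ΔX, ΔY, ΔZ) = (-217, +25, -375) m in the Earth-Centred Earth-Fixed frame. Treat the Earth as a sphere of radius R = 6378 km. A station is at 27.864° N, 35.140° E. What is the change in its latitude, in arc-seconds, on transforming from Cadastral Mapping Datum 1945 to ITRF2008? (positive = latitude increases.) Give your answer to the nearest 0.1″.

sin φ = 0.467374, cos φ = 0.884059, sin λ = 0.575576, cos λ = 0.817748.
North component: ΔN = −sin φ cos λ·ΔX − sin φ sin λ·ΔY + cos φ·ΔZ = −(0.467374)(0.817748)(-217) − (0.467374)(0.575576)(25) + (0.884059)(-375) = -255.31 m.
1° of latitude spans πR/180 = 111317 m, so Δφ = -255.31 / 111317 × 3600 = -8.257″.

Δφ = -8.3″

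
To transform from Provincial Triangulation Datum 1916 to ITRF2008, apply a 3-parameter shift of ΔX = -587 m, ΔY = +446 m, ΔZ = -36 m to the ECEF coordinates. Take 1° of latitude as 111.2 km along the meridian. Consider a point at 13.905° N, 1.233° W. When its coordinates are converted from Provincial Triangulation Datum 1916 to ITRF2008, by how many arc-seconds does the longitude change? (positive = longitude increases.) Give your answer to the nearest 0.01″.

Δλ = 14.45″

sin φ = 0.240313, cos φ = 0.970696, sin λ = -0.021518, cos λ = 0.999768.
East component: ΔE = −sin λ·ΔX + cos λ·ΔY = −(-0.021518)(-587) + (0.999768)(446) = 433.27 m.
1° of latitude spans 111200 m; at latitude φ, 1° of longitude spans that × cos φ = 107941.3 m, so Δλ = 433.27 / 107941.3 × 3600 = 14.450″.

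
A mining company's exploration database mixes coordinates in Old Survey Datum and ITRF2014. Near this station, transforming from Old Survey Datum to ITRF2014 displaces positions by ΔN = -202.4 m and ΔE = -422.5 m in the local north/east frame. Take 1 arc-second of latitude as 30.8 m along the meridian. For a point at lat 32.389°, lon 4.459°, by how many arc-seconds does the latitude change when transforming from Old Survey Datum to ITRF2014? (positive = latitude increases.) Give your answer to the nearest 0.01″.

1″ of latitude = 30.80 m, so Δφ = -202.4 / 30.80 = -6.571″.

Δφ = -6.57″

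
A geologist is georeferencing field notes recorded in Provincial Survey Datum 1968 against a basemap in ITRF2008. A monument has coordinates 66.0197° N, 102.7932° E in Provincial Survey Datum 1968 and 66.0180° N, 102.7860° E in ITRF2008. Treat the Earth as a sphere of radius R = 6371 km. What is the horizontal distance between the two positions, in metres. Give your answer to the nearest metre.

Δφ = 66.0180° − 66.0197° = -0.0017°; Δλ = 102.7860° − 102.7932° = -0.0072°.
1° along a meridian = πR/180 = 111195 m.
ΔN = Δφ × 111195 = -189.0 m; ΔE = Δλ × 111195 × cos(66.0197°) = -0.0072 × 111195 × 0.406423 = -325.4 m.
Distance = √(ΔE² + ΔN²) = √((-325.4)² + (-189.0)²) = 376.3 m.

376 m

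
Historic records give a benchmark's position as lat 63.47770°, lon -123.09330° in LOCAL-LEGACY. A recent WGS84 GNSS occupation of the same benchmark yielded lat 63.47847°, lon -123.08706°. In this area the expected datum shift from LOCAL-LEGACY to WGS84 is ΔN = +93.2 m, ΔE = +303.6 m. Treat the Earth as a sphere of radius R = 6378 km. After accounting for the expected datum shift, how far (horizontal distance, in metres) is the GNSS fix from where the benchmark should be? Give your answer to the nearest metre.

10 m

Observed coordinate differences: Δφ = +0.00077°, Δλ = +0.00624°.
Converting to metres (1° lat = 111317 m, cos φ = 0.446546): observed ΔN = 85.7 m, observed ΔE = 310.2 m.
Subtracting the expected shift leaves a residual of 85.7 − (93.2) = -7.5 m north and 310.2 − (303.6) = 6.6 m east.
Residual distance = √((-7.5)² + 6.6²) = 10.0 m.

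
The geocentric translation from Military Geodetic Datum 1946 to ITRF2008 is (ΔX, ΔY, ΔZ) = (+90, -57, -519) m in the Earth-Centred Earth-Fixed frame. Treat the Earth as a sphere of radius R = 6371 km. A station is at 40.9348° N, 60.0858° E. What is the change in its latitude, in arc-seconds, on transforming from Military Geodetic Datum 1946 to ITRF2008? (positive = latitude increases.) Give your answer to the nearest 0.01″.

Δφ = -12.60″

sin φ = 0.655200, cos φ = 0.755456, sin λ = 0.866773, cos λ = 0.498703.
North component: ΔN = −sin φ cos λ·ΔX − sin φ sin λ·ΔY + cos φ·ΔZ = −(0.655200)(0.498703)(90) − (0.655200)(0.866773)(-57) + (0.755456)(-519) = -389.12 m.
1° of latitude spans πR/180 = 111195 m, so Δφ = -389.12 / 111195 × 3600 = -12.598″.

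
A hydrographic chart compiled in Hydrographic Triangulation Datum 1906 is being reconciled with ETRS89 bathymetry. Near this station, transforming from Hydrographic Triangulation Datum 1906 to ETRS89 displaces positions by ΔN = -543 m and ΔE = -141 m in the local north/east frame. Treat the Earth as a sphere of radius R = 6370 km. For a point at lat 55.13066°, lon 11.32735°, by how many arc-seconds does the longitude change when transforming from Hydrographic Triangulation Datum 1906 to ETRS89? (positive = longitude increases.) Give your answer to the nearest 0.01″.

At latitude 55.13066°, cos φ = 0.571707.
One radian of longitude at latitude φ spans R cos φ, so Δλ = ΔE / (R cos φ) = -141.0 / (6370000 × 0.571707) = -3.8717e-05 rad = -7.986″.

Δλ = -7.99″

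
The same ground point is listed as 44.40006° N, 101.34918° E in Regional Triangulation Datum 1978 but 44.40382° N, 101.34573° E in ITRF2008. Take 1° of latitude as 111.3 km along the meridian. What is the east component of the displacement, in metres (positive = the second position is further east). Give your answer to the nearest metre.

Δφ = 44.40382° − 44.40006° = +0.00376°; Δλ = 101.34573° − 101.34918° = -0.00345°.
ΔN = Δφ × 111300 = 418.5 m; ΔE = Δλ × 111300 × cos(44.40006°) = -0.00345 × 111300 × 0.714472 = -274.3 m.

ΔE = -274 m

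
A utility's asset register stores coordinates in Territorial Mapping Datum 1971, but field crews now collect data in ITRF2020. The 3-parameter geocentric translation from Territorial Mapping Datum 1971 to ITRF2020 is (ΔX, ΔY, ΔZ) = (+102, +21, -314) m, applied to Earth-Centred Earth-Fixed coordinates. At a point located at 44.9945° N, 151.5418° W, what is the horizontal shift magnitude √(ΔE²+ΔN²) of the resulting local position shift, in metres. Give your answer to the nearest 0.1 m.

154.5 m

At φ = 44.9945°, λ = -151.5418°: sin φ = 0.707039, cos φ = 0.707175, sin λ = -0.476517, cos λ = -0.879165.
ΔE = −sin λ·ΔX + cos λ·ΔY = −(-0.476517)·(102) + (-0.879165)·(21) = 30.14 m.
ΔN = −sin φ cos λ·ΔX − sin φ sin λ·ΔY + cos φ·ΔZ = −(0.707039)(-0.879165)(102) − (0.707039)(-0.476517)(21) + (0.707175)(-314) = -151.57 m.
Horizontal magnitude = √(ΔE² + ΔN²) = √(30.14² + (-151.57)²) = 154.54 m.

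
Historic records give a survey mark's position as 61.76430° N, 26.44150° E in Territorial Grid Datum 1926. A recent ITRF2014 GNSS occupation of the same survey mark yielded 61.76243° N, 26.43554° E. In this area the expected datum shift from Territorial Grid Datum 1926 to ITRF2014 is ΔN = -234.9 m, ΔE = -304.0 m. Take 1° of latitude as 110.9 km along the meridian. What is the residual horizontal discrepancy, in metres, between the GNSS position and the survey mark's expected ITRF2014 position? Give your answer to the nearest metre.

Observed coordinate differences: Δφ = -0.00187°, Δλ = -0.00596°.
Converting to metres (1° lat = 110900 m, cos φ = 0.473100): observed ΔN = -207.4 m, observed ΔE = -312.7 m.
Subtracting the expected shift leaves a residual of -207.4 − (-234.9) = 27.5 m north and -312.7 − (-304.0) = -8.7 m east.
Residual distance = √(27.5² + (-8.7)²) = 28.9 m.

29 m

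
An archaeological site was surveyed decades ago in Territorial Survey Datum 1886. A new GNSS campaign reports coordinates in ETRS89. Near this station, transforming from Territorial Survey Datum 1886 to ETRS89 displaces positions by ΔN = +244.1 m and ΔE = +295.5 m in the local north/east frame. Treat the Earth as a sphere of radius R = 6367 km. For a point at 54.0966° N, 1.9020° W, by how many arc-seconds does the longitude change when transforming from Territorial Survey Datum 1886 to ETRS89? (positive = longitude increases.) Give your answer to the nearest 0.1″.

Δλ = 16.3″

At latitude 54.0966°, cos φ = 0.586420.
One radian of longitude at latitude φ spans R cos φ, so Δλ = ΔE / (R cos φ) = 295.5 / (6367000 × 0.586420) = 7.9143e-05 rad = 16.324″.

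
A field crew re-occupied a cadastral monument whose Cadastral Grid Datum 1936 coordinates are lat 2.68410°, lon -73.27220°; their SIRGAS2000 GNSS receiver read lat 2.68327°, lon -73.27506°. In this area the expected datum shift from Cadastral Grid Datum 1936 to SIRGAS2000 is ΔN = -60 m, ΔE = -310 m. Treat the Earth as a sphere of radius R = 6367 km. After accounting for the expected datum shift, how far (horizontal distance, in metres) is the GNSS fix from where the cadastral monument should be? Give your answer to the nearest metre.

Observed coordinate differences: Δφ = -0.00083°, Δλ = -0.00286°.
Converting to metres (1° lat = 111125 m, cos φ = 0.998903): observed ΔN = -92.2 m, observed ΔE = -317.5 m.
Subtracting the expected shift leaves a residual of -92.2 − (-60) = -32.2 m north and -317.5 − (-310) = -7.5 m east.
Residual distance = √((-32.2)² + (-7.5)²) = 33.1 m.

33 m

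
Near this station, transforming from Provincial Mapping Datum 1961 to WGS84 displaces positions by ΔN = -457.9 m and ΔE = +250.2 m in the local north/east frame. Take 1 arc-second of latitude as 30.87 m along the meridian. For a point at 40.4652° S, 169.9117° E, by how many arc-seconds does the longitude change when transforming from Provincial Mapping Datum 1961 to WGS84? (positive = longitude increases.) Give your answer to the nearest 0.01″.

At latitude -40.4652°, cos φ = 0.760800.
1″ of longitude at this latitude = 30.87 × cos φ = 23.4859 m, so Δλ = 250.2 / 23.4859 = 10.653″.

Δλ = 10.65″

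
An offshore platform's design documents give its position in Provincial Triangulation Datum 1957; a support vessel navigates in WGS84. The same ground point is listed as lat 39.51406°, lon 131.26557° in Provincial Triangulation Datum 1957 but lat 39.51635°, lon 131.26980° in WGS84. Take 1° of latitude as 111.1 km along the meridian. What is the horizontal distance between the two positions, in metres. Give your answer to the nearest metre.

Δφ = 39.51635° − 39.51406° = +0.00229°; Δλ = 131.26980° − 131.26557° = +0.00423°.
ΔN = Δφ × 111100 = 254.4 m; ΔE = Δλ × 111100 × cos(39.51406°) = +0.00423 × 111100 × 0.771468 = 362.6 m.
Distance = √(ΔE² + ΔN²) = √(362.6² + 254.4²) = 442.9 m.

443 m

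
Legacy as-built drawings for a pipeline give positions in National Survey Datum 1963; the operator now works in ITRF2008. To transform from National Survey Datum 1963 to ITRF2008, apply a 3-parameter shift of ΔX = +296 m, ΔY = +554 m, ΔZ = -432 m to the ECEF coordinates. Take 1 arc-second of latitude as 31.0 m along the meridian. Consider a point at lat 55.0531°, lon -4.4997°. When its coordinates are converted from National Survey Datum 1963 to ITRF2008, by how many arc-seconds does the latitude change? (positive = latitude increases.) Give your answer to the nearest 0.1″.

sin φ = 0.819683, cos φ = 0.572817, sin λ = -0.078454, cos λ = 0.996918.
North component: ΔN = −sin φ cos λ·ΔX − sin φ sin λ·ΔY + cos φ·ΔZ = −(0.819683)(0.996918)(296) − (0.819683)(-0.078454)(554) + (0.572817)(-432) = -453.71 m.
1° of latitude spans 3600 × 31.00 = 111600 m, so Δφ = -453.71 / 111600 × 3600 = -14.636″.

Δφ = -14.6″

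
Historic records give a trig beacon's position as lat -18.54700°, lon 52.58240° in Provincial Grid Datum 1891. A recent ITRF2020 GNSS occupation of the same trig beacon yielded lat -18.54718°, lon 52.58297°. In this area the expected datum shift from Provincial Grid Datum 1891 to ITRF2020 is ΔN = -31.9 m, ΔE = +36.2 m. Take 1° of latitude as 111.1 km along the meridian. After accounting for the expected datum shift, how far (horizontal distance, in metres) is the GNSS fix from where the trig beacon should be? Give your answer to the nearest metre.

Observed coordinate differences: Δφ = -0.00018°, Δλ = +0.00057°.
Converting to metres (1° lat = 111100 m, cos φ = 0.948063): observed ΔN = -20.0 m, observed ΔE = 60.0 m.
Subtracting the expected shift leaves a residual of -20.0 − (-31.9) = 11.9 m north and 60.0 − (36.2) = 23.8 m east.
Residual distance = √(11.9² + 23.8²) = 26.6 m.

27 m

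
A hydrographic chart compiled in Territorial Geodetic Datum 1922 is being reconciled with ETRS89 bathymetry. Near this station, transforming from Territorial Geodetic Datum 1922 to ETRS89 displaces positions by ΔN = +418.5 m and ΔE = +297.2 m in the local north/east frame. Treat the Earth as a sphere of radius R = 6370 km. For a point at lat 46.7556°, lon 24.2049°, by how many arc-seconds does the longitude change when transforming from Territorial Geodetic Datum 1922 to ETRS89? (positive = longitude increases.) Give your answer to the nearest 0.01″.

Δλ = 14.05″

At latitude 46.7556°, cos φ = 0.685112.
One radian of longitude at latitude φ spans R cos φ, so Δλ = ΔE / (R cos φ) = 297.2 / (6370000 × 0.685112) = 6.8100e-05 rad = 14.047″.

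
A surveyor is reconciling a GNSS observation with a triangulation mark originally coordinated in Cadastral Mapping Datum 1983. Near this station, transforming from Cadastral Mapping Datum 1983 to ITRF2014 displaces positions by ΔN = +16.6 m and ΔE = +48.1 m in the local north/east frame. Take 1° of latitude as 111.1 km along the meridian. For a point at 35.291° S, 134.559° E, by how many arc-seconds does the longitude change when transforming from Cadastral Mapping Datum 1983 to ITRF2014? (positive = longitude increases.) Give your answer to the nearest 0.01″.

At latitude -35.291°, cos φ = 0.816228.
1° of longitude at this latitude = 111.1 × cos φ = 90.68 km, so Δλ = 48.1 / 90683.0 = 0.0005304° = 1.910″.

Δλ = 1.91″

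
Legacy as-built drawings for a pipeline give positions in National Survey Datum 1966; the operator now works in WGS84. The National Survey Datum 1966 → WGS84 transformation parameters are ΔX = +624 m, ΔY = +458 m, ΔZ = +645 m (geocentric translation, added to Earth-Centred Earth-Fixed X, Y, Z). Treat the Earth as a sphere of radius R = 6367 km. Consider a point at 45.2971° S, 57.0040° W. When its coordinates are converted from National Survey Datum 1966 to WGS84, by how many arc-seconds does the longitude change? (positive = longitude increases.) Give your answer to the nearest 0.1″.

sin φ = -0.710764, cos φ = 0.703431, sin λ = -0.838709, cos λ = 0.544580.
East component: ΔE = −sin λ·ΔX + cos λ·ΔY = −(-0.838709)(624) + (0.544580)(458) = 772.77 m.
1° of latitude spans πR/180 = 111125 m; at latitude φ, 1° of longitude spans that × cos φ = 78168.8 m, so Δλ = 772.77 / 78168.8 × 3600 = 35.589″.

Δλ = 35.6″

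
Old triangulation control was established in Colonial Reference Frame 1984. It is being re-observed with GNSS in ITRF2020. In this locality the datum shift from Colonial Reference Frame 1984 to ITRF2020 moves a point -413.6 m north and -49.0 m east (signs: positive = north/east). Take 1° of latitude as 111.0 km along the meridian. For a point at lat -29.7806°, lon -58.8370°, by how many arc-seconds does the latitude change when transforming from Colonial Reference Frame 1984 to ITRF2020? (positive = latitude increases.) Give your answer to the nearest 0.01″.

1° of latitude = 111.0 km, so Δφ = -413.6 / 111000 = -0.0037261° = -13.414″.

Δφ = -13.41″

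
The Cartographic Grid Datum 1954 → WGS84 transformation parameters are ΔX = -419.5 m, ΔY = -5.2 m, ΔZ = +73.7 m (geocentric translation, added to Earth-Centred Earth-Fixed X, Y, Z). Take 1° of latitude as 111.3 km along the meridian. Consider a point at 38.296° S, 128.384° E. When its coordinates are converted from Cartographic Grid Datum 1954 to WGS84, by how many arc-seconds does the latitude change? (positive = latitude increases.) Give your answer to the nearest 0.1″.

sin φ = -0.619724, cos φ = 0.784820, sin λ = 0.783867, cos λ = -0.620929.
North component: ΔN = −sin φ cos λ·ΔX − sin φ sin λ·ΔY + cos φ·ΔZ = −(-0.619724)(-0.620929)(-419.5) − (-0.619724)(0.783867)(-5.2) + (0.784820)(73.7) = 216.74 m.
1° of latitude spans 111300 m, so Δφ = 216.74 / 111300 × 3600 = 7.010″.

Δφ = 7.0″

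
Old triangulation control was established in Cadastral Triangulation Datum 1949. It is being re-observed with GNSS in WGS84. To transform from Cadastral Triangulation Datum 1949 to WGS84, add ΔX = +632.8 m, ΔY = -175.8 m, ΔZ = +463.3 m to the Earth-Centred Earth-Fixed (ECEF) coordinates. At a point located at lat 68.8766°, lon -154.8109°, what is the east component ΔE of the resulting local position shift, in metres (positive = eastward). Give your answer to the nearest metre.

ΔE = 428 m

The local east axis at (φ, λ) is (−sin λ, cos λ, 0), so ΔE = −sin(-154.8109°)·632.8 + cos(-154.8109°)·(-175.8) = 428.41 m.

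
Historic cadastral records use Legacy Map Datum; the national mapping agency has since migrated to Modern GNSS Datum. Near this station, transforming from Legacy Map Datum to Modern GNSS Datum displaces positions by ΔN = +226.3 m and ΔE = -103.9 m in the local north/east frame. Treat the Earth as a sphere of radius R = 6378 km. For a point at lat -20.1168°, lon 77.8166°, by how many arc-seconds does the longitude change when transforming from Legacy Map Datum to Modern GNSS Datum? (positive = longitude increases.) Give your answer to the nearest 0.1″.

At latitude -20.1168°, cos φ = 0.938993.
One radian of longitude at latitude φ spans R cos φ, so Δλ = ΔE / (R cos φ) = -103.9 / (6378000 × 0.938993) = -1.7349e-05 rad = -3.578″.

Δλ = -3.6″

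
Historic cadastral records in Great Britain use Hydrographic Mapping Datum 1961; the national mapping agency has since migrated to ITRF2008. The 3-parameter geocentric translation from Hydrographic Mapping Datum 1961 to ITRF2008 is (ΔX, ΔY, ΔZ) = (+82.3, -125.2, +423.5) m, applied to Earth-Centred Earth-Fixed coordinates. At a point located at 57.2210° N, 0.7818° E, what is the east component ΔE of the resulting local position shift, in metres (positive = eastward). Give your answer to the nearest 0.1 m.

The local east axis at (φ, λ) is (−sin λ, cos λ, 0), so ΔE = −sin(0.7818°)·82.3 + cos(0.7818°)·(-125.2) = -126.31 m.

ΔE = -126.3 m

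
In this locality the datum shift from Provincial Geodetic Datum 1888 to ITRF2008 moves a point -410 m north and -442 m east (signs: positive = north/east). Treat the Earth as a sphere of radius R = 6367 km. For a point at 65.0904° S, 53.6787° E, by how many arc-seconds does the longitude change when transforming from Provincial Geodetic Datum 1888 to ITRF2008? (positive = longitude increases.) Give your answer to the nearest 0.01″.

At latitude -65.0904°, cos φ = 0.421188.
One radian of longitude at latitude φ spans R cos φ, so Δλ = ΔE / (R cos φ) = -442.0 / (6367000 × 0.421188) = -1.6482e-04 rad = -33.997″.

Δλ = -34.00″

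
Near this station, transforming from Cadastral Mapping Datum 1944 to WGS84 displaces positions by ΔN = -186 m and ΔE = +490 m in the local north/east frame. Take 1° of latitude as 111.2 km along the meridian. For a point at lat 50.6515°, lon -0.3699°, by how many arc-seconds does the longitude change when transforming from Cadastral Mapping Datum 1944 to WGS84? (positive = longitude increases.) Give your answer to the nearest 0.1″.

At latitude 50.6515°, cos φ = 0.634036.
1° of longitude at this latitude = 111.2 × cos φ = 70.50 km, so Δλ = 490.0 / 70504.8 = 0.0069499° = 25.020″.

Δλ = 25.0″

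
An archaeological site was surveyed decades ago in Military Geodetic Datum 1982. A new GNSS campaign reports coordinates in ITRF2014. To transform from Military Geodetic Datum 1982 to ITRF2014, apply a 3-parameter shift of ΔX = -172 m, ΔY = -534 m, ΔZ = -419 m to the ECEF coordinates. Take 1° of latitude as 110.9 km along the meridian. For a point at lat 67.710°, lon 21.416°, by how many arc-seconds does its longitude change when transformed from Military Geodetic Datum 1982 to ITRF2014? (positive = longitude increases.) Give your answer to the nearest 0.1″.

sin φ = 0.925276, cos φ = 0.379295, sin λ = 0.365137, cos λ = 0.930954.
East component: ΔE = −sin λ·ΔX + cos λ·ΔY = −(0.365137)(-172) + (0.930954)(-534) = -434.33 m.
1° of latitude spans 110900 m; at latitude φ, 1° of longitude spans that × cos φ = 42063.8 m, so Δλ = -434.33 / 42063.8 × 3600 = -37.171″.

Δλ = -37.2″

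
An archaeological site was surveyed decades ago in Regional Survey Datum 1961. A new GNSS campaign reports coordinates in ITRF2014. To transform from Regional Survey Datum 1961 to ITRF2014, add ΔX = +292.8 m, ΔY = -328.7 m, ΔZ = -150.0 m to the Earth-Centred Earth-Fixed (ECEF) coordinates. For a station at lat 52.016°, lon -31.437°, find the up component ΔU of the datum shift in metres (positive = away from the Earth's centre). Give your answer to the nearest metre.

ΔU = 141 m

At φ = 52.016°, λ = -31.437°: sin φ = 0.788183, cos φ = 0.615441, sin λ = -0.521561, cos λ = 0.853214.
ΔU = cos φ cos λ·ΔX + cos φ sin λ·ΔY + sin φ·ΔZ = (0.615441)(0.853214)(292.8) + (0.615441)(-0.521561)(-328.7) + (0.788183)(-150.0) = 141.03 m.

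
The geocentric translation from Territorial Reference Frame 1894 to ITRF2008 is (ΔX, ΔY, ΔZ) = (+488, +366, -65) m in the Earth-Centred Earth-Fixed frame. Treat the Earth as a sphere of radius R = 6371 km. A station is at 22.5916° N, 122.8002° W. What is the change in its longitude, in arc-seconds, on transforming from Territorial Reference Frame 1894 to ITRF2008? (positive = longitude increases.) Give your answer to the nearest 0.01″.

sin φ = 0.384160, cos φ = 0.923267, sin λ = -0.840565, cos λ = -0.541711.
East component: ΔE = −sin λ·ΔX + cos λ·ΔY = −(-0.840565)(488) + (-0.541711)(366) = 211.93 m.
1° of latitude spans πR/180 = 111195 m; at latitude φ, 1° of longitude spans that × cos φ = 102662.6 m, so Δλ = 211.93 / 102662.6 × 3600 = 7.432″.

Δλ = 7.43″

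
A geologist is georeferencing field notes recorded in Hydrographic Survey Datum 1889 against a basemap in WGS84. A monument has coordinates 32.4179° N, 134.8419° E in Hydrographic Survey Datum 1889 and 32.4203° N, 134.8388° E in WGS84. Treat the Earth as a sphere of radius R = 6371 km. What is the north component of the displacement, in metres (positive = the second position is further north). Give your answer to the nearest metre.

ΔN = 267 m

Δφ = 32.4203° − 32.4179° = +0.0024°; Δλ = 134.8388° − 134.8419° = -0.0031°.
1° along a meridian = πR/180 = 111195 m.
ΔN = Δφ × 111195 = 266.9 m; ΔE = Δλ × 111195 × cos(32.4179°) = -0.0031 × 111195 × 0.844160 = -291.0 m.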